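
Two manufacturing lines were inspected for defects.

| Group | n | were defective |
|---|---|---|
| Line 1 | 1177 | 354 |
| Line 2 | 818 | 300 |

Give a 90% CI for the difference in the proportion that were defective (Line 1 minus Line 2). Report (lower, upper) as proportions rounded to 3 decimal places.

(-0.101, -0.031)

Sample proportions: 354/1177 = 0.3008, 300/818 = 0.3667.
Each SE is √(p̂(1−p̂)/n): √(0.3008·0.6992/1177) = 0.01337 and √(0.3667·0.6333/818) = 0.01685.
SE(p̂₁ − p̂₂) = √(SE₁² + SE₂²) = √(0.0001787569 + 0.0002839225) = 0.02151, since the two samples are independent.
At 90% confidence z* = 1.645; margin = 1.645 × 0.02151 = 0.03538.
The difference is 0.3008 − 0.3667 = -0.0659, so the interval is -0.0659 ± 0.03538 = (-0.101, -0.031).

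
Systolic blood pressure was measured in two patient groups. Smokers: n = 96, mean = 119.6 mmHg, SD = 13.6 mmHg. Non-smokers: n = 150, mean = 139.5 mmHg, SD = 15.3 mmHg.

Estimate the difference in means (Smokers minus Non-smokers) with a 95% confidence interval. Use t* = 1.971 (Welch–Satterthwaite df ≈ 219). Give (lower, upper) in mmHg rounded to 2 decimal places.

Per-group SEs: s₁/√n₁ = 13.6/√96 = 1.3880, s₂/√n₂ = 15.3/√150 = 1.2492.
Unpooled SE of the difference: √(1.926544 + 1.56050064) = 1.8674.
Margin of error = t* · SE = 1.971 × 1.8674 = 3.6806.
x̄₁ − x̄₂ = 119.6 − 139.5 = -19.9000.
CI: -19.9000 ± 3.6806 = (-23.58, -16.22).

(-23.58, -16.22)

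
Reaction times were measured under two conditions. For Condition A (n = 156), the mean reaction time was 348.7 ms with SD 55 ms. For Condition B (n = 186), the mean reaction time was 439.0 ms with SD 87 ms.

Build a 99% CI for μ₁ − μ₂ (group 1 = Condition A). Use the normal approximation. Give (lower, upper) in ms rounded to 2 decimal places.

Standard errors of each mean: 55/√156 = 4.4035 and 87/√186 = 6.3791.
SE(x̄₁ − x̄₂) = √(4.4035² + 6.3791²) = 7.7514 for independent samples with unequal variances.
With z* = 2.576, the margin is 2.576 × 7.7514 = 19.9676.
x̄₁ − x̄₂ = 348.7 − 439.0 = -90.3000; the interval is -90.3000 ± 19.9676 = (-110.27, -70.33).

(-110.27, -70.33)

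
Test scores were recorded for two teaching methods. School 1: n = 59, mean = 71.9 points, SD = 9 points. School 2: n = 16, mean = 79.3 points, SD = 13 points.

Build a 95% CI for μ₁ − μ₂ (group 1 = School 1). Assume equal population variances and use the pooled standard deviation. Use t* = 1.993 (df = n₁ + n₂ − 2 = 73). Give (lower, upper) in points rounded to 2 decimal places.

(-12.99, -1.81)

s_p = √[((n₁−1)s₁² + (n₂−1)s₂²)/(n₁+n₂−2)] = √[(58·9² + 15·13²)/73] = 9.9540.
SE = 9.9540·√(1/59 + 1/16) = 2.8057.
With t* = 1.993, margin = 1.993 × 2.8057 = 5.5918.
x̄₁ − x̄₂ = 71.9 − 79.3 = -7.4000; interval -7.4000 ± 5.5918 = (-12.99, -1.81).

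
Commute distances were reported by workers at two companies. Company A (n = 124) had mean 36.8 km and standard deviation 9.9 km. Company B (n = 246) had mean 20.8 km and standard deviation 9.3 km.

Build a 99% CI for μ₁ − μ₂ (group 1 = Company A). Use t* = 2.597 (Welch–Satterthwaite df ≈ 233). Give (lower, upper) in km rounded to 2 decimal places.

(13.22, 18.78)

Standard errors of each mean: 9.9/√124 = 0.8890 and 9.3/√246 = 0.5929.
SE(x̄₁ − x̄₂) = √(0.8890² + 0.5929²) = 1.0686 for independent samples with unequal variances.
With t* = 2.597, the margin is 2.597 × 1.0686 = 2.7752.
x̄₁ − x̄₂ = 36.8 − 20.8 = 16.0000; the interval is 16.0000 ± 2.7752 = (13.22, 18.78).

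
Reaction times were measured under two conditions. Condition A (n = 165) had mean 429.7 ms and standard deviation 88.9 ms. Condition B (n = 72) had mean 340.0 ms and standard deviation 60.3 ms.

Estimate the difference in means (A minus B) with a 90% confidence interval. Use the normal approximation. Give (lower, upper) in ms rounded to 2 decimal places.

(73.38, 106.02)

Standard errors of each mean: 88.9/√165 = 6.9209 and 60.3/√72 = 7.1064.
SE(x̄₁ − x̄₂) = √(6.9209² + 7.1064²) = 9.9197 for independent samples with unequal variances.
With z* = 1.645, the margin is 1.645 × 9.9197 = 16.3179.
x̄₁ − x̄₂ = 429.7 − 340.0 = 89.7000; the interval is 89.7000 ± 16.3179 = (73.38, 106.02).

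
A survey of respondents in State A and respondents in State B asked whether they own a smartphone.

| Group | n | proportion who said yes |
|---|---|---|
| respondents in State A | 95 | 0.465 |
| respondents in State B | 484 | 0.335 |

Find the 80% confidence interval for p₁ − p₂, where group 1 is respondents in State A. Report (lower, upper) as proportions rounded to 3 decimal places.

(0.059, 0.201)

SE₁ = √(p̂₁(1−p̂₁)/n₁) = √(0.4650·0.5350/95) = 0.05117; SE₂ = √(0.3350·0.6650/484) = 0.02145.
Independent samples: SE of the difference = √(SE₁² + SE₂²) = √(0.0026183689 + 0.0004601025) = 0.05548.
z* for 80% confidence is 1.282, so the margin of error is 1.282 × 0.05548 = 0.07113.
Point estimate p̂₁ − p̂₂ = 0.4650 − 0.3350 = 0.1300.
0.1300 ± 0.07113 → (0.059, 0.201).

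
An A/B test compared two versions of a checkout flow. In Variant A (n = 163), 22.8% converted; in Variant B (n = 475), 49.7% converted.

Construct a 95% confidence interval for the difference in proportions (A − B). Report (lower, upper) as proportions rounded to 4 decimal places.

SE₁ = √(p̂₁(1−p̂₁)/n₁) = √(0.2280·0.7720/163) = 0.03286; SE₂ = √(0.4970·0.5030/475) = 0.02294.
Independent samples: SE of the difference = √(SE₁² + SE₂²) = √(0.0010797796 + 0.0005262436) = 0.04008.
z* for 95% confidence is 1.960, so the margin of error is 1.960 × 0.04008 = 0.07856.
Point estimate p̂₁ − p̂₂ = 0.2280 − 0.4970 = -0.2690.
-0.2690 ± 0.07856 → (-0.3476, -0.1904).

(-0.3476, -0.1904)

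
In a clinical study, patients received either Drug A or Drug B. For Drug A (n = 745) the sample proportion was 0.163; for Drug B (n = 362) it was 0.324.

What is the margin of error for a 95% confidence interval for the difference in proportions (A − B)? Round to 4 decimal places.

0.0550

Each SE is √(p̂(1−p̂)/n): √(0.1630·0.8370/745) = 0.01353 and √(0.3240·0.6760/362) = 0.02460.
SE(p̂₁ − p̂₂) = √(SE₁² + SE₂²) = √(0.0001830609 + 0.00060516) = 0.02808, since the two samples are independent.
At 95% confidence z* = 1.960; margin = 1.960 × 0.02808 = 0.05504.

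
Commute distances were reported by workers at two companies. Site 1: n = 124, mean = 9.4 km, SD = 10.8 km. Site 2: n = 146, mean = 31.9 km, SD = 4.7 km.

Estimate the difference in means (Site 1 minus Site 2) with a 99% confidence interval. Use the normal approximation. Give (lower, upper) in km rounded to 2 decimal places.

(-25.19, -19.81)

Standard errors of each mean: 10.8/√124 = 0.9699 and 4.7/√146 = 0.3890.
SE(x̄₁ − x̄₂) = √(0.9699² + 0.3890²) = 1.0450 for independent samples with unequal variances.
With z* = 2.576, the margin is 2.576 × 1.0450 = 2.6919.
x̄₁ − x̄₂ = 9.4 − 31.9 = -22.5000; the interval is -22.5000 ± 2.6919 = (-25.19, -19.81).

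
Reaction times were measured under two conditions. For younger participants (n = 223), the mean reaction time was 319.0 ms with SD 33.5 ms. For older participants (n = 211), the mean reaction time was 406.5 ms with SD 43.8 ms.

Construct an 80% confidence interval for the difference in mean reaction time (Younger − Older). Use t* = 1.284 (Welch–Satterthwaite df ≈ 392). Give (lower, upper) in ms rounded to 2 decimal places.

(-92.33, -82.67)

SE₁ = s₁/√n₁ = 33.5/√223 = 2.2433; SE₂ = 43.8/√211 = 3.0153.
Independent samples, unequal variances: SE_diff = √(SE₁² + SE₂²) = √(5.03239489 + 9.09203409) = 3.7582.
t* = 1.284, so margin of error = 1.284 × 3.7582 = 4.8255.
Difference in means = 319.0 − 406.5 = -87.5000.
-87.5000 ± 4.8255 → (-92.33, -82.67).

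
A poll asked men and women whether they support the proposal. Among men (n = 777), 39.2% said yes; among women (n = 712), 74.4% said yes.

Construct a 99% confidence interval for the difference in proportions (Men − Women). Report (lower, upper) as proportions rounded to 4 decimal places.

(-0.4137, -0.2903)

Each SE is √(p̂(1−p̂)/n): √(0.3920·0.6080/777) = 0.01751 and √(0.7440·0.2560/712) = 0.01636.
SE(p̂₁ − p̂₂) = √(SE₁² + SE₂²) = √(0.0003066001 + 0.0002676496) = 0.02396, since the two samples are independent.
At 99% confidence z* = 2.576; margin = 2.576 × 0.02396 = 0.06172.
The difference is 0.3920 − 0.7440 = -0.3520, so the interval is -0.3520 ± 0.06172 = (-0.4137, -0.2903).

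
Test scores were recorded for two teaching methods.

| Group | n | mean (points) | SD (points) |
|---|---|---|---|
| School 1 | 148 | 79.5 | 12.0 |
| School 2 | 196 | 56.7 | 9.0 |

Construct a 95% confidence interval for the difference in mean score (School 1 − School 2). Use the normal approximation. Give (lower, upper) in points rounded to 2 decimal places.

Per-group SEs: s₁/√n₁ = 12.0/√148 = 0.9864, s₂/√n₂ = 9.0/√196 = 0.6429.
Unpooled SE of the difference: √(0.97298496 + 0.41332041) = 1.1774.
Margin of error = z* · SE = 1.960 × 1.1774 = 2.3077.
x̄₁ − x̄₂ = 79.5 − 56.7 = 22.8000.
CI: 22.8000 ± 2.3077 = (20.49, 25.11).

(20.49, 25.11)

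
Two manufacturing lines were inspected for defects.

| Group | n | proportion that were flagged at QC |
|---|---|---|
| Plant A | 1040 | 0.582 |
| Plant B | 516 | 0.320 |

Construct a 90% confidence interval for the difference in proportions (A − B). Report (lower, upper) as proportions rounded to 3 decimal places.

SE₁ = √(p̂₁(1−p̂₁)/n₁) = √(0.5820·0.4180/1040) = 0.01529; SE₂ = √(0.3200·0.6800/516) = 0.02054.
Independent samples: SE of the difference = √(SE₁² + SE₂²) = √(0.0002337841 + 0.0004218916) = 0.02561.
z* for 90% confidence is 1.645, so the margin of error is 1.645 × 0.02561 = 0.04213.
Point estimate p̂₁ − p̂₂ = 0.5820 − 0.3200 = 0.2620.
0.2620 ± 0.04213 → (0.220, 0.304).

(0.220, 0.304)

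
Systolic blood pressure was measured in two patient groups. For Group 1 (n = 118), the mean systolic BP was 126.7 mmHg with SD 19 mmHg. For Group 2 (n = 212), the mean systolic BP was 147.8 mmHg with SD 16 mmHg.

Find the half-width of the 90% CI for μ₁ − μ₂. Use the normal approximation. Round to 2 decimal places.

Per-group SEs: s₁/√n₁ = 19/√118 = 1.7491, s₂/√n₂ = 16/√212 = 1.0989.
Unpooled SE of the difference: √(3.05935081 + 1.20758121) = 2.0657.
Margin of error = z* · SE = 1.645 × 2.0657 = 3.3981.

3.40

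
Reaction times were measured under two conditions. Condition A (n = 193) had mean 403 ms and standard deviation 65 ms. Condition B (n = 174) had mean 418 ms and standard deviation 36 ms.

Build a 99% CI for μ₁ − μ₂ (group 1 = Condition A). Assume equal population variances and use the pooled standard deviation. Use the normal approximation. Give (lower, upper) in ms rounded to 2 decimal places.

(-29.34, -0.66)

Pooled variance s_p² = [192·65² + 173·36²] / (193+174−2) = 2836.7342, so s_p = 53.2610.
SE_diff = s_p·√(1/n₁ + 1/n₂) = 53.2610·√(1/193 + 1/174) = 5.5679.
z* = 2.576; margin = 2.576 × 5.5679 = 14.3429.
Difference = 403 − 418 = -15.0000.
-15.0000 ± 14.3429 → (-29.34, -0.66).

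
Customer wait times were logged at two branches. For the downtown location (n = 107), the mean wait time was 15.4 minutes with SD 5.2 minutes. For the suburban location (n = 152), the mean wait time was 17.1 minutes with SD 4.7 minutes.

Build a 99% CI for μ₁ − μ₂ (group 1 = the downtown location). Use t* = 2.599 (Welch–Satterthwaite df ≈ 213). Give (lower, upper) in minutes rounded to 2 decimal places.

(-3.34, -0.06)

Standard errors of each mean: 5.2/√107 = 0.5027 and 4.7/√152 = 0.3812.
SE(x̄₁ − x̄₂) = √(0.5027² + 0.3812²) = 0.6309 for independent samples with unequal variances.
With t* = 2.599, the margin is 2.599 × 0.6309 = 1.6397.
x̄₁ − x̄₂ = 15.4 − 17.1 = -1.7000; the interval is -1.7000 ± 1.6397 = (-3.34, -0.06).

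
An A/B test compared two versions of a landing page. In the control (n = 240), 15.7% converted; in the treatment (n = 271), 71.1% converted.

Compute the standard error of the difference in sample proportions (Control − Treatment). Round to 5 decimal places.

The two standard errors are √(0.1570×0.8430/240) = 0.02348 and √(0.7110×0.2890/271) = 0.02754.
Because the samples are independent, SE_diff = √(0.02348² + 0.02754²) = 0.03619.

0.03619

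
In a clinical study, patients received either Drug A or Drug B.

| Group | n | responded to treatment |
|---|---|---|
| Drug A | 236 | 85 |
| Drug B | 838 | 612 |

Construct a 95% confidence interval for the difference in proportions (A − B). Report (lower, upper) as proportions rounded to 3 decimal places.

Sample proportions: 85/236 = 0.3602, 612/838 = 0.7303.
Each SE is √(p̂(1−p̂)/n): √(0.3602·0.6398/236) = 0.03125 and √(0.7303·0.2697/838) = 0.01533.
SE(p̂₁ − p̂₂) = √(SE₁² + SE₂²) = √(0.0009765625 + 0.0002350089) = 0.03481, since the two samples are independent.
At 95% confidence z* = 1.960; margin = 1.960 × 0.03481 = 0.06823.
The difference is 0.3602 − 0.7303 = -0.3701, so the interval is -0.3701 ± 0.06823 = (-0.438, -0.302).

(-0.438, -0.302)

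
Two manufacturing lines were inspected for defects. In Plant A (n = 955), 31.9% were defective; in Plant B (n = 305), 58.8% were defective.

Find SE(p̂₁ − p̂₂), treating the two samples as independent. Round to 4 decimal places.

0.0320

SE₁ = √(p̂₁(1−p̂₁)/n₁) = √(0.3190·0.6810/955) = 0.01508; SE₂ = √(0.5880·0.4120/305) = 0.02818.
Independent samples: SE of the difference = √(SE₁² + SE₂²) = √(0.0002274064 + 0.0007941124) = 0.03196.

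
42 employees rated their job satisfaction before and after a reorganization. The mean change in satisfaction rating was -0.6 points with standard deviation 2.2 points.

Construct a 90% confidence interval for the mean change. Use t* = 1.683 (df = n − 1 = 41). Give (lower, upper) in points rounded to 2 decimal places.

Paired design: SE = s_d/√n = 2.2/√42 = 0.3395.
t* = 1.683; margin of error = 1.683 × 0.3395 = 0.5714.
-0.6 ± 0.5714 → (-1.17, -0.03).

(-1.17, -0.03)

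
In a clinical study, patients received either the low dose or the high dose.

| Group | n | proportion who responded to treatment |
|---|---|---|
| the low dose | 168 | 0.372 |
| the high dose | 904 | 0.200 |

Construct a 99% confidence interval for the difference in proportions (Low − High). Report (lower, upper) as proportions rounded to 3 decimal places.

(0.070, 0.274)

The two standard errors are √(0.3720×0.6280/168) = 0.03729 and √(0.2000×0.8000/904) = 0.01330.
Because the samples are independent, SE_diff = √(0.03729² + 0.01330²) = 0.03959.
Using z* = 2.576 for 99%, ME = 2.576 × 0.03959 = 0.10198.
p̂₁ − p̂₂ = 0.1720; interval 0.1720 ± 0.10198 gives (0.070, 0.274).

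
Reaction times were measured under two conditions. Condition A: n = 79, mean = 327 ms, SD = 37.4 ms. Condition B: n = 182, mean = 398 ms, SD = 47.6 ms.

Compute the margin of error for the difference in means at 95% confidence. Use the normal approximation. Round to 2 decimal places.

10.76

SE₁ = s₁/√n₁ = 37.4/√79 = 4.2078; SE₂ = 47.6/√182 = 3.5283.
Independent samples, unequal variances: SE_diff = √(SE₁² + SE₂²) = √(17.70558084 + 12.44890089) = 5.4913.
z* = 1.960, so margin of error = 1.960 × 5.4913 = 10.7629.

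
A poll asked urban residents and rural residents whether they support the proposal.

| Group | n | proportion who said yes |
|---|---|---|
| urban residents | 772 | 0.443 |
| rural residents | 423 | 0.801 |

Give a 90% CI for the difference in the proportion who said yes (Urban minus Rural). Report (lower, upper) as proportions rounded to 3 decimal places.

(-0.401, -0.315)

Each SE is √(p̂(1−p̂)/n): √(0.4430·0.5570/772) = 0.01788 and √(0.8010·0.1990/423) = 0.01941.
SE(p̂₁ − p̂₂) = √(SE₁² + SE₂²) = √(0.0003196944 + 0.0003767481) = 0.02639, since the two samples are independent.
At 90% confidence z* = 1.645; margin = 1.645 × 0.02639 = 0.04341.
The difference is 0.4430 − 0.8010 = -0.3580, so the interval is -0.3580 ± 0.04341 = (-0.401, -0.315).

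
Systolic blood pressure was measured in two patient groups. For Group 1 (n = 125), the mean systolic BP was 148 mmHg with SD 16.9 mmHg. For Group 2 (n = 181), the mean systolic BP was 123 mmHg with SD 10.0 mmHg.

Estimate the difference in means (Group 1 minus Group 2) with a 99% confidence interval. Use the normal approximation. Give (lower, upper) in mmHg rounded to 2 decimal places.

SE₁ = s₁/√n₁ = 16.9/√125 = 1.5116; SE₂ = 10.0/√181 = 0.7433.
Independent samples, unequal variances: SE_diff = √(SE₁² + SE₂²) = √(2.28493456 + 0.55249489) = 1.6845.
z* = 2.576, so margin of error = 2.576 × 1.6845 = 4.3393.
Difference in means = 148 − 123 = 25.0000.
25.0000 ± 4.3393 → (20.66, 29.34).

(20.66, 29.34)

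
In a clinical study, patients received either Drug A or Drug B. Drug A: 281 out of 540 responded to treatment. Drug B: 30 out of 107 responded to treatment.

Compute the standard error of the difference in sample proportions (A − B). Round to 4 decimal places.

0.0485

p̂₁ = 281/540 = 0.5204 and p̂₂ = 30/107 = 0.2804.
SE₁ = √(p̂₁(1−p̂₁)/n₁) = √(0.5204·0.4796/540) = 0.02150; SE₂ = √(0.2804·0.7196/107) = 0.04343.
Independent samples: SE of the difference = √(SE₁² + SE₂²) = √(0.00046225 + 0.0018861649) = 0.04846.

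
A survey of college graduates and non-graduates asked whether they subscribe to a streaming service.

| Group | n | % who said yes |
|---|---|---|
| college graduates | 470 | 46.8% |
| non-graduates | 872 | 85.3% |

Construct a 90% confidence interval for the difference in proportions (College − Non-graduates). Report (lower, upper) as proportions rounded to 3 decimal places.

The two standard errors are √(0.4680×0.5320/470) = 0.02302 and √(0.8530×0.1470/872) = 0.01199.
Because the samples are independent, SE_diff = √(0.02302² + 0.01199²) = 0.02596.
Using z* = 1.645 for 90%, ME = 1.645 × 0.02596 = 0.04270.
p̂₁ − p̂₂ = -0.3850; interval -0.3850 ± 0.04270 gives (-0.428, -0.342).

(-0.428, -0.342)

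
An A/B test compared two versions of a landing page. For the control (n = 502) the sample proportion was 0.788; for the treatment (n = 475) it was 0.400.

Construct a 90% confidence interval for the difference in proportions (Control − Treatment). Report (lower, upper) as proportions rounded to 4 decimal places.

SE₁ = √(p̂₁(1−p̂₁)/n₁) = √(0.7880·0.2120/502) = 0.01824; SE₂ = √(0.4000·0.6000/475) = 0.02248.
Independent samples: SE of the difference = √(SE₁² + SE₂²) = √(0.0003326976 + 0.0005053504) = 0.02895.
z* for 90% confidence is 1.645, so the margin of error is 1.645 × 0.02895 = 0.04762.
Point estimate p̂₁ − p̂₂ = 0.7880 − 0.4000 = 0.3880.
0.3880 ± 0.04762 → (0.3404, 0.4356).

(0.3404, 0.4356)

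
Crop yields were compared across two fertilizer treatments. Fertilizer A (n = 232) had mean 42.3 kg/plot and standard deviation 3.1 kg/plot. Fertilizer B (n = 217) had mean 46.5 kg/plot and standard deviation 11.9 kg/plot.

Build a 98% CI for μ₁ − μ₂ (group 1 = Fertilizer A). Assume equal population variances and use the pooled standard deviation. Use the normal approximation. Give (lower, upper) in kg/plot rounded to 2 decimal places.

(-6.08, -2.32)

s_p = √[((n₁−1)s₁² + (n₂−1)s₂²)/(n₁+n₂−2)] = √[(231·3.1² + 216·11.9²)/447] = 8.5671.
SE = 8.5671·√(1/232 + 1/217) = 0.8091.
With z* = 2.326, margin = 2.326 × 0.8091 = 1.8820.
x̄₁ − x̄₂ = 42.3 − 46.5 = -4.2000; interval -4.2000 ± 1.8820 = (-6.08, -2.32).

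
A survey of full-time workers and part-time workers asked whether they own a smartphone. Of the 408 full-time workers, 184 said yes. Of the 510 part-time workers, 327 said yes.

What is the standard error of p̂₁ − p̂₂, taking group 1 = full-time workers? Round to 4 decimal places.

p̂₁ = 184/408 = 0.4510 and p̂₂ = 327/510 = 0.6412.
SE₁ = √(p̂₁(1−p̂₁)/n₁) = √(0.4510·0.5490/408) = 0.02463; SE₂ = √(0.6412·0.3588/510) = 0.02124.
Independent samples: SE of the difference = √(SE₁² + SE₂²) = √(0.0006066369 + 0.0004511376) = 0.03252.

0.0325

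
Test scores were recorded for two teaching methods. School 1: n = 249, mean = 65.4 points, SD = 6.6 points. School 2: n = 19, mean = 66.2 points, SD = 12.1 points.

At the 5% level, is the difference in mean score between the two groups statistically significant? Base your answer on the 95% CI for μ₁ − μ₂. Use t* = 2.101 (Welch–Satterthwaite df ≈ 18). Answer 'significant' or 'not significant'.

Standard errors of each mean: 6.6/√249 = 0.4183 and 12.1/√19 = 2.7759.
SE(x̄₁ − x̄₂) = √(0.4183² + 2.7759²) = 2.8072 for independent samples with unequal variances.
With t* = 2.101, the margin is 2.101 × 2.8072 = 5.8979.
x̄₁ − x̄₂ = 65.4 − 66.2 = -0.8000; the interval is -0.8000 ± 5.8979 = (-6.6979, 5.0979).
The interval (-6.6979, 5.0979) contains 0, so the difference is not significant.

not significant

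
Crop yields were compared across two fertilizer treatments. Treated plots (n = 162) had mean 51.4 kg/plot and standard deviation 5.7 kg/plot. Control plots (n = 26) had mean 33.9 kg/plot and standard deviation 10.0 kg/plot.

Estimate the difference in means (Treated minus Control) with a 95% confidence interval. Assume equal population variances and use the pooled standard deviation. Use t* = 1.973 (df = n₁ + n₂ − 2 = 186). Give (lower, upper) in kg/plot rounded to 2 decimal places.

(14.81, 20.19)

s_p = √[((n₁−1)s₁² + (n₂−1)s₂²)/(n₁+n₂−2)] = √[(161·5.7² + 25·10.0²)/186] = 6.4470.
SE = 6.4470·√(1/162 + 1/26) = 1.3620.
With t* = 1.973, margin = 1.973 × 1.3620 = 2.6872.
x̄₁ − x̄₂ = 51.4 − 33.9 = 17.5000; interval 17.5000 ± 2.6872 = (14.81, 20.19).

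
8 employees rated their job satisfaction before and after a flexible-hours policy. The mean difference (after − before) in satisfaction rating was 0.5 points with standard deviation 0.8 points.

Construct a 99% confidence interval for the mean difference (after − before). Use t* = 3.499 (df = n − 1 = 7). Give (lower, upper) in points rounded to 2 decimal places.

(-0.49, 1.49)

This is a matched-pairs design, so SE = s_d/√n = 0.8/√8 = 0.2828.
Margin = 3.499 × 0.2828 = 0.9895; the interval is 0.5 ± 0.9895 = (-0.49, 1.49).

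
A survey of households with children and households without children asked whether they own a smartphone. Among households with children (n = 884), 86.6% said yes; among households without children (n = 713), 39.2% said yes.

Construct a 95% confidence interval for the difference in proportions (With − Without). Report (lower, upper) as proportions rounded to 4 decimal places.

(0.4317, 0.5163)

Each SE is √(p̂(1−p̂)/n): √(0.8660·0.1340/884) = 0.01146 and √(0.3920·0.6080/713) = 0.01828.
SE(p̂₁ − p̂₂) = √(SE₁² + SE₂²) = √(0.0001313316 + 0.0003341584) = 0.02158, since the two samples are independent.
At 95% confidence z* = 1.960; margin = 1.960 × 0.02158 = 0.04230.
The difference is 0.8660 − 0.3920 = 0.4740, so the interval is 0.4740 ± 0.04230 = (0.4317, 0.5163).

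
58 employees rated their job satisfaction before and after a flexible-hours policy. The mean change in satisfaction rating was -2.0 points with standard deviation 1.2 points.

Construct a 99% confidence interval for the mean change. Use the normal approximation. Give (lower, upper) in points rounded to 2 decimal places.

(-2.41, -1.59)

Paired design: SE = s_d/√n = 1.2/√58 = 0.1576.
z* = 2.576; margin of error = 2.576 × 0.1576 = 0.4060.
-2.0 ± 0.4060 → (-2.41, -1.59).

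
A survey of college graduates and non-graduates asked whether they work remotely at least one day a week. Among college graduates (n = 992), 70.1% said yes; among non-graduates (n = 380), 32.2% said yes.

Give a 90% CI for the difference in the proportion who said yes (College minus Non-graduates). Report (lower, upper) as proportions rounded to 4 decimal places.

(0.3329, 0.4251)

SE₁ = √(p̂₁(1−p̂₁)/n₁) = √(0.7010·0.2990/992) = 0.01454; SE₂ = √(0.3220·0.6780/380) = 0.02397.
Independent samples: SE of the difference = √(SE₁² + SE₂²) = √(0.0002114116 + 0.0005745609) = 0.02804.
z* for 90% confidence is 1.645, so the margin of error is 1.645 × 0.02804 = 0.04613.
Point estimate p̂₁ − p̂₂ = 0.7010 − 0.3220 = 0.3790.
0.3790 ± 0.04613 → (0.3329, 0.4251).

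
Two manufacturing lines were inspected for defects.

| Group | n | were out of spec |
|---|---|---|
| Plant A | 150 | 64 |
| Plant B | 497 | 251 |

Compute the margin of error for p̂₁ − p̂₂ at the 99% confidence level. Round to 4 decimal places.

p̂₁ = 64/150 = 0.4267 and p̂₂ = 251/497 = 0.5050.
SE₁ = √(p̂₁(1−p̂₁)/n₁) = √(0.4267·0.5733/150) = 0.04038; SE₂ = √(0.5050·0.4950/497) = 0.02243.
Independent samples: SE of the difference = √(SE₁² + SE₂²) = √(0.0016305444 + 0.0005031049) = 0.04619.
z* for 99% confidence is 2.576, so the margin of error is 2.576 × 0.04619 = 0.11899.

0.1190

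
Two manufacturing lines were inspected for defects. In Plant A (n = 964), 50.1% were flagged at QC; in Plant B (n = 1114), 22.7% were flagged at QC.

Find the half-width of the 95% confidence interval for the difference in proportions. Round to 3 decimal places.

Each SE is √(p̂(1−p̂)/n): √(0.5010·0.4990/964) = 0.01610 and √(0.2270·0.7730/1114) = 0.01255.
SE(p̂₁ − p̂₂) = √(SE₁² + SE₂²) = √(0.00025921 + 0.0001575025) = 0.02041, since the two samples are independent.
At 95% confidence z* = 1.960; margin = 1.960 × 0.02041 = 0.04000.

0.040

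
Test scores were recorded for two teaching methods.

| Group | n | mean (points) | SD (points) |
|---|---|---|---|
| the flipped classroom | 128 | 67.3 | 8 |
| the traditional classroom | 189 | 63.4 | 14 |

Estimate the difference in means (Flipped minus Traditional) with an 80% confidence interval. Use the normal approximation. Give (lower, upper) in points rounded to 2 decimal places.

Standard errors of each mean: 8/√128 = 0.7071 and 14/√189 = 1.0184.
SE(x̄₁ − x̄₂) = √(0.7071² + 1.0184²) = 1.2398 for independent samples with unequal variances.
With z* = 1.282, the margin is 1.282 × 1.2398 = 1.5894.
x̄₁ − x̄₂ = 67.3 − 63.4 = 3.9000; the interval is 3.9000 ± 1.5894 = (2.31, 5.49).

(2.31, 5.49)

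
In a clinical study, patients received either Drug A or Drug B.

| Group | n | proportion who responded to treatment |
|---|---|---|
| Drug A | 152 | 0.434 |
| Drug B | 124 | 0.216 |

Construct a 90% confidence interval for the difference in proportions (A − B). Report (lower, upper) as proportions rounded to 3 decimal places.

SE₁ = √(p̂₁(1−p̂₁)/n₁) = √(0.4340·0.5660/152) = 0.04020; SE₂ = √(0.2160·0.7840/124) = 0.03696.
Independent samples: SE of the difference = √(SE₁² + SE₂²) = √(0.00161604 + 0.0013660416) = 0.05461.
z* for 90% confidence is 1.645, so the margin of error is 1.645 × 0.05461 = 0.08983.
Point estimate p̂₁ − p̂₂ = 0.4340 − 0.2160 = 0.2180.
0.2180 ± 0.08983 → (0.128, 0.308).

(0.128, 0.308)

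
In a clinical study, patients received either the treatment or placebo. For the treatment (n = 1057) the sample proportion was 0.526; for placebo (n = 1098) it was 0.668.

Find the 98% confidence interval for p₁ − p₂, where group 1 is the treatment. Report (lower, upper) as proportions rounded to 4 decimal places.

(-0.1907, -0.0933)

Each SE is √(p̂(1−p̂)/n): √(0.5260·0.4740/1057) = 0.01536 and √(0.6680·0.3320/1098) = 0.01421.
SE(p̂₁ − p̂₂) = √(SE₁² + SE₂²) = √(0.0002359296 + 0.0002019241) = 0.02092, since the two samples are independent.
At 98% confidence z* = 2.326; margin = 2.326 × 0.02092 = 0.04866.
The difference is 0.5260 − 0.6680 = -0.1420, so the interval is -0.1420 ± 0.04866 = (-0.1907, -0.0933).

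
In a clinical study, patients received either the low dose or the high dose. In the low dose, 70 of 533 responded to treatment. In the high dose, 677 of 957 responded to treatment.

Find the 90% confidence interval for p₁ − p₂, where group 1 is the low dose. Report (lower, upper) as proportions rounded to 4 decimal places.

(-0.6102, -0.5420)

First, p̂₁ = 70/533 = 0.1313; p̂₂ = 677/957 = 0.7074.
The two standard errors are √(0.1313×0.8687/533) = 0.01463 and √(0.7074×0.2926/957) = 0.01471.
Because the samples are independent, SE_diff = √(0.01463² + 0.01471²) = 0.02075.
Using z* = 1.645 for 90%, ME = 1.645 × 0.02075 = 0.03413.
p̂₁ − p̂₂ = -0.5761; interval -0.5761 ± 0.03413 gives (-0.6102, -0.5420).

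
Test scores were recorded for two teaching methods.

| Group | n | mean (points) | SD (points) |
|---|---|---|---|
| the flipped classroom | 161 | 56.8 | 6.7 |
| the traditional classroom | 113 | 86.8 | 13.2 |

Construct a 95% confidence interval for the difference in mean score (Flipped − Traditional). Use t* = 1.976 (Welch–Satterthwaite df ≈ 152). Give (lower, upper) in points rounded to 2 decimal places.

SE₁ = s₁/√n₁ = 6.7/√161 = 0.5280; SE₂ = 13.2/√113 = 1.2418.
Independent samples, unequal variances: SE_diff = √(SE₁² + SE₂²) = √(0.278784 + 1.54206724) = 1.3494.
t* = 1.976, so margin of error = 1.976 × 1.3494 = 2.6664.
Difference in means = 56.8 − 86.8 = -30.0000.
-30.0000 ± 2.6664 → (-32.67, -27.33).

(-32.67, -27.33)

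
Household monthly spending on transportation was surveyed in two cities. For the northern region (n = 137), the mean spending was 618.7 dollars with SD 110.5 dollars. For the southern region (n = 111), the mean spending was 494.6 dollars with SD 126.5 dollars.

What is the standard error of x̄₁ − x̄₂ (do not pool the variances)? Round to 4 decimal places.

15.2738

Standard errors of each mean: 110.5/√137 = 9.4407 and 126.5/√111 = 12.0068.
SE(x̄₁ − x̄₂) = √(9.4407² + 12.0068²) = 15.2738 for independent samples with unequal variances.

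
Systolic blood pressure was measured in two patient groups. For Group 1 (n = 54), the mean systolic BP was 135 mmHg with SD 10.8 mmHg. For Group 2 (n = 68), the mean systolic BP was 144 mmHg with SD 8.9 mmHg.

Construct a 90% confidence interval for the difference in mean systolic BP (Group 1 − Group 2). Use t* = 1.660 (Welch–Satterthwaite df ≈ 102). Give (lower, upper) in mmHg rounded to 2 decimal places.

Per-group SEs: s₁/√n₁ = 10.8/√54 = 1.4697, s₂/√n₂ = 8.9/√68 = 1.0793.
Unpooled SE of the difference: √(2.16001809 + 1.16488849) = 1.8234.
Margin of error = t* · SE = 1.660 × 1.8234 = 3.0268.
x̄₁ − x̄₂ = 135 − 144 = -9.0000.
CI: -9.0000 ± 3.0268 = (-12.03, -5.97).

(-12.03, -5.97)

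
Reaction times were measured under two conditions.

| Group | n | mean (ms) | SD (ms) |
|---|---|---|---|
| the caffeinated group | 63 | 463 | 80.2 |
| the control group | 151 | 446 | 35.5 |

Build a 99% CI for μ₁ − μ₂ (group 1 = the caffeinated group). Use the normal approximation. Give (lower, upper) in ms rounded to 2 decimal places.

Standard errors of each mean: 80.2/√63 = 10.1043 and 35.5/√151 = 2.8889.
SE(x̄₁ − x̄₂) = √(10.1043² + 2.8889²) = 10.5092 for independent samples with unequal variances.
With z* = 2.576, the margin is 2.576 × 10.5092 = 27.0717.
x̄₁ − x̄₂ = 463 − 446 = 17.0000; the interval is 17.0000 ± 27.0717 = (-10.07, 44.07).

(-10.07, 44.07)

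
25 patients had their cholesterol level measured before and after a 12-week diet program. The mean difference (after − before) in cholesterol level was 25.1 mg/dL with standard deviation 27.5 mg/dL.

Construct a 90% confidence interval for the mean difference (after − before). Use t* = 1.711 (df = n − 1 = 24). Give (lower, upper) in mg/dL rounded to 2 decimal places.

(15.69, 34.51)

This is a matched-pairs design, so SE = s_d/√n = 27.5/√25 = 5.5000.
Margin = 1.711 × 5.5000 = 9.4105; the interval is 25.1 ± 9.4105 = (15.69, 34.51).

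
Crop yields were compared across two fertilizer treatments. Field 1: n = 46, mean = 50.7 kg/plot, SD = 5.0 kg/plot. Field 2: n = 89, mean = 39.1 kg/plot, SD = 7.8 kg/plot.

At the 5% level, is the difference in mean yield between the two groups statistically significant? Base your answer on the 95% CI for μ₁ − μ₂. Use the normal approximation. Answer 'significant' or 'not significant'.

Standard errors of each mean: 5.0/√46 = 0.7372 and 7.8/√89 = 0.8268.
SE(x̄₁ − x̄₂) = √(0.7372² + 0.8268²) = 1.1077 for independent samples with unequal variances.
With z* = 1.960, the margin is 1.960 × 1.1077 = 2.1711.
x̄₁ − x̄₂ = 50.7 − 39.1 = 11.6000; the interval is 11.6000 ± 2.1711 = (9.4289, 13.7711).
The interval (9.4289, 13.7711) does not contain 0, so the difference is significant.

significant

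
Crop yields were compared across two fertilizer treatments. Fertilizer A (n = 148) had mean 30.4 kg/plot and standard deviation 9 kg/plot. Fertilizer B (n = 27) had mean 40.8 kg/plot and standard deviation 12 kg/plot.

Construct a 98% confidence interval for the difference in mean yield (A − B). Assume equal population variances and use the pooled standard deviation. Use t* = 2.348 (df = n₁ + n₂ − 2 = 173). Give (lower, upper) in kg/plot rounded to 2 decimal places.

s_p = √[((n₁−1)s₁² + (n₂−1)s₂²)/(n₁+n₂−2)] = √[(147·9² + 26·12²)/173] = 9.5115.
SE = 9.5115·√(1/148 + 1/27) = 1.9905.
With t* = 2.348, margin = 2.348 × 1.9905 = 4.6737.
x̄₁ − x̄₂ = 30.4 − 40.8 = -10.4000; interval -10.4000 ± 4.6737 = (-15.07, -5.73).

(-15.07, -5.73)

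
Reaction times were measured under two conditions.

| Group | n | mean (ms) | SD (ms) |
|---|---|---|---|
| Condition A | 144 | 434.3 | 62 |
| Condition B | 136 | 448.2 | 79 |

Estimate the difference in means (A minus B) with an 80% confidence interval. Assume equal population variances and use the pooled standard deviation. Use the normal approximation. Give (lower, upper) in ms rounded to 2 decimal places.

(-24.75, -3.05)

Pooled variance s_p² = [143·62² + 135·79²] / (144+136−2) = 5008.0108, so s_p = 70.7673.
SE_diff = s_p·√(1/n₁ + 1/n₂) = 70.7673·√(1/144 + 1/136) = 8.4618.
z* = 1.282; margin = 1.282 × 8.4618 = 10.8480.
Difference = 434.3 − 448.2 = -13.9000.
-13.9000 ± 10.8480 → (-24.75, -3.05).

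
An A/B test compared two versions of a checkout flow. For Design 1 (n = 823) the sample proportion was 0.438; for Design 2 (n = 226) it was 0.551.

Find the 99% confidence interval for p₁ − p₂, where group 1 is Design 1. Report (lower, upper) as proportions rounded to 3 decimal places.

SE₁ = √(p̂₁(1−p̂₁)/n₁) = √(0.4380·0.5620/823) = 0.01729; SE₂ = √(0.5510·0.4490/226) = 0.03309.
Independent samples: SE of the difference = √(SE₁² + SE₂²) = √(0.0002989441 + 0.0010949481) = 0.03733.
z* for 99% confidence is 2.576, so the margin of error is 2.576 × 0.03733 = 0.09616.
Point estimate p̂₁ − p̂₂ = 0.4380 − 0.5510 = -0.1130.
-0.1130 ± 0.09616 → (-0.209, -0.017).

(-0.209, -0.017)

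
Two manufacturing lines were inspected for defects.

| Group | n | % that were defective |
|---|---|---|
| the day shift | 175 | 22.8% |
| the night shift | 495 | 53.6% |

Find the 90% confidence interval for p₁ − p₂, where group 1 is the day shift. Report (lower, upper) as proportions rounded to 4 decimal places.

SE₁ = √(p̂₁(1−p̂₁)/n₁) = √(0.2280·0.7720/175) = 0.03171; SE₂ = √(0.5360·0.4640/495) = 0.02242.
Independent samples: SE of the difference = √(SE₁² + SE₂²) = √(0.0010055241 + 0.0005026564) = 0.03884.
z* for 90% confidence is 1.645, so the margin of error is 1.645 × 0.03884 = 0.06389.
Point estimate p̂₁ − p̂₂ = 0.2280 − 0.5360 = -0.3080.
-0.3080 ± 0.06389 → (-0.3719, -0.2441).

(-0.3719, -0.2441)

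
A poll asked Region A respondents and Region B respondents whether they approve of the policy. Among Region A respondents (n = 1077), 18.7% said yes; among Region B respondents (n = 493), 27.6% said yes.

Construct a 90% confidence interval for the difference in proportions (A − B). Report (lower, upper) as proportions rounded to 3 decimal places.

(-0.127, -0.051)

The two standard errors are √(0.1870×0.8130/1077) = 0.01188 and √(0.2760×0.7240/493) = 0.02013.
Because the samples are independent, SE_diff = √(0.01188² + 0.02013²) = 0.02337.
Using z* = 1.645 for 90%, ME = 1.645 × 0.02337 = 0.03844.
p̂₁ − p̂₂ = -0.0890; interval -0.0890 ± 0.03844 gives (-0.127, -0.051).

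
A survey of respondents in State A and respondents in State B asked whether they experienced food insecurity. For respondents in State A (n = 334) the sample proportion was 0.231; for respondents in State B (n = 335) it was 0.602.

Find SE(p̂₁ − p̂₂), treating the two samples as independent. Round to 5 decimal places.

0.03531

Each SE is √(p̂(1−p̂)/n): √(0.2310·0.7690/334) = 0.02306 and √(0.6020·0.3980/335) = 0.02674.
SE(p̂₁ − p̂₂) = √(SE₁² + SE₂²) = √(0.0005317636 + 0.0007150276) = 0.03531, since the two samples are independent.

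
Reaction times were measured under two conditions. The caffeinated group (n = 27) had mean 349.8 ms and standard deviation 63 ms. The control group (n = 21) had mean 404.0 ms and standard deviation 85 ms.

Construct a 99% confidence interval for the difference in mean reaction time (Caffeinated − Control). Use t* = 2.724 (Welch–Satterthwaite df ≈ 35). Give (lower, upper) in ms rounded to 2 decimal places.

Standard errors of each mean: 63/√27 = 12.1244 and 85/√21 = 18.5485.
SE(x̄₁ − x̄₂) = √(12.1244² + 18.5485²) = 22.1596 for independent samples with unequal variances.
With t* = 2.724, the margin is 2.724 × 22.1596 = 60.3628.
x̄₁ − x̄₂ = 349.8 − 404.0 = -54.2000; the interval is -54.2000 ± 60.3628 = (-114.56, 6.16).

(-114.56, 6.16)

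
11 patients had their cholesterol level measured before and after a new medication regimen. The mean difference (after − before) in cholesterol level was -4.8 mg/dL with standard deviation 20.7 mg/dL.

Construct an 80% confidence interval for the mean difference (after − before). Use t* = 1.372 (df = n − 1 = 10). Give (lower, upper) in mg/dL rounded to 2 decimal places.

Paired design: SE = s_d/√n = 20.7/√11 = 6.2413.
t* = 1.372; margin of error = 1.372 × 6.2413 = 8.5631.
-4.8 ± 8.5631 → (-13.36, 3.76).

(-13.36, 3.76)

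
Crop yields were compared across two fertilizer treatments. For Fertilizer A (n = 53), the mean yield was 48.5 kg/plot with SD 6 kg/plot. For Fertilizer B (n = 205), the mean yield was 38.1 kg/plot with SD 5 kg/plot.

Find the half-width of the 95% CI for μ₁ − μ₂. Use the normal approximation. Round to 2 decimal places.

1.75

SE₁ = s₁/√n₁ = 6/√53 = 0.8242; SE₂ = 5/√205 = 0.3492.
Independent samples, unequal variances: SE_diff = √(SE₁² + SE₂²) = √(0.67930564 + 0.12194064) = 0.8951.
z* = 1.960, so margin of error = 1.960 × 0.8951 = 1.7544.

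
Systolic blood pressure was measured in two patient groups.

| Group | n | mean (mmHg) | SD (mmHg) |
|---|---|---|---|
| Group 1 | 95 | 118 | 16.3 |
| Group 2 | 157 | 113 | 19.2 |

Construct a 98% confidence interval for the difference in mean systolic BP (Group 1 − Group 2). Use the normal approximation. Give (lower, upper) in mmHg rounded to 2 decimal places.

(-0.28, 10.28)

SE₁ = s₁/√n₁ = 16.3/√95 = 1.6723; SE₂ = 19.2/√157 = 1.5323.
Independent samples, unequal variances: SE_diff = √(SE₁² + SE₂²) = √(2.79658729 + 2.34794329) = 2.2682.
z* = 2.326, so margin of error = 2.326 × 2.2682 = 5.2758.
Difference in means = 118 − 113 = 5.0000.
5.0000 ± 5.2758 → (-0.28, 10.28).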